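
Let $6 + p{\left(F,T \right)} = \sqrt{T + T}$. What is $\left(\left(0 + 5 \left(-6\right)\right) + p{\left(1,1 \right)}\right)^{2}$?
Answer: $\left(36 - \sqrt{2}\right)^{2} \approx 1196.2$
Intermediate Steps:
$p{\left(F,T \right)} = -6 + \sqrt{2} \sqrt{T}$ ($p{\left(F,T \right)} = -6 + \sqrt{T + T} = -6 + \sqrt{2 T} = -6 + \sqrt{2} \sqrt{T}$)
$\left(\left(0 + 5 \left(-6\right)\right) + p{\left(1,1 \right)}\right)^{2} = \left(\left(0 + 5 \left(-6\right)\right) - \left(6 - \sqrt{2} \sqrt{1}\right)\right)^{2} = \left(\left(0 - 30\right) - \left(6 - \sqrt{2} \cdot 1\right)\right)^{2} = \left(-30 - \left(6 - \sqrt{2}\right)\right)^{2} = \left(-36 + \sqrt{2}\right)^{2}$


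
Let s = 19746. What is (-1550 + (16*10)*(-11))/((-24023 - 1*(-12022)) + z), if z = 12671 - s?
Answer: 1655/9538 ≈ 0.17352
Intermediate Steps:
z = -7075 (z = 12671 - 1*19746 = 12671 - 19746 = -7075)
(-1550 + (16*10)*(-11))/((-24023 - 1*(-12022)) + z) = (-1550 + (16*10)*(-11))/((-24023 - 1*(-12022)) - 7075) = (-1550 + 160*(-11))/((-24023 + 12022) - 7075) = (-1550 - 1760)/(-12001 - 7075) = -3310/(-19076) = -3310*(-1/19076) = 1655/9538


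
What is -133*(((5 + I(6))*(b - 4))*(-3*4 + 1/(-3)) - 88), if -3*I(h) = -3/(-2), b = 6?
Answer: 26467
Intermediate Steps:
I(h) = -½ (I(h) = -(-1)/(-2) = -(-1)*(-1)/2 = -⅓*3/2 = -½)
-133*(((5 + I(6))*(b - 4))*(-3*4 + 1/(-3)) - 88) = -133*(((5 - ½)*(6 - 4))*(-3*4 + 1/(-3)) - 88) = -133*(((9/2)*2)*(-12 - ⅓) - 88) = -133*(9*(-37/3) - 88) = -133*(-111 - 88) = -133*(-199) = 26467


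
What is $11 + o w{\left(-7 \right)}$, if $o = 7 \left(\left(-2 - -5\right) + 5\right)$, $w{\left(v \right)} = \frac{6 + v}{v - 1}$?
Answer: $18$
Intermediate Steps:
$w{\left(v \right)} = \frac{6 + v}{-1 + v}$
$o = 56$ ($o = 7 \left(\left(-2 + 5\right) + 5\right) = 7 \left(3 + 5\right) = 7 \cdot 8 = 56$)
$11 + o w{\left(-7 \right)} = 11 + 56 \frac{6 - 7}{-1 - 7} = 11 + 56 \frac{1}{-8} \left(-1\right) = 11 + 56 \left(\left(- \frac{1}{8}\right) \left(-1\right)\right) = 11 + 56 \cdot \frac{1}{8} = 11 + 7 = 18$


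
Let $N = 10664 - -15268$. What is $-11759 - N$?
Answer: $-37691$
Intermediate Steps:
$N = 25932$ ($N = 10664 + 15268 = 25932$)
$-11759 - N = -11759 - 25932 = -37691$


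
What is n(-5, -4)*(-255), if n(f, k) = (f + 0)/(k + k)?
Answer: -1275/8 ≈ -159.38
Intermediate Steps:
n(f, k) = f/(2*k) (n(f, k) = f/((2*k)) = f*(1/(2*k)) = f/(2*k))
n(-5, -4)*(-255) = ((½)*(-5)/(-4))*(-255) = ((½)*(-5)*(-¼))*(-255) = (5/8)*(-255) = -1275/8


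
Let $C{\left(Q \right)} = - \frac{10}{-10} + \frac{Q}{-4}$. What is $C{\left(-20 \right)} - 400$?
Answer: $-394$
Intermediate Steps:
$C{\left(Q \right)} = 1 - \frac{Q}{4}$ ($C{\left(Q \right)} = \left(-10\right) \left(- \frac{1}{10}\right) + Q \left(- \frac{1}{4}\right) = 1 - \frac{Q}{4}$)
$C{\left(-20 \right)} - 400 = \left(1 - -5\right) - 400 = \left(1 + 5\right) - 400 = 6 - 400 = -394$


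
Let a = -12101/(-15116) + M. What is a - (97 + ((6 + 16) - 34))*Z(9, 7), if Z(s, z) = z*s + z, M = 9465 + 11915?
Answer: 233251981/15116 ≈ 15431.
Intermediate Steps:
M = 21380
Z(s, z) = z + s*z (Z(s, z) = s*z + z = z + s*z)
a = 323192181/15116 (a = -12101/(-15116) + 21380 = -12101*(-1/15116) + 21380 = 12101/15116 + 21380 = 323192181/15116 ≈ 21381.)
a - (97 + ((6 + 16) - 34))*Z(9, 7) = 323192181/15116 - (97 + ((6 + 16) - 34))*7*(1 + 9) = 323192181/15116 - (97 + (22 - 34))*7*10 = 323192181/15116 - (97 - 12)*70 = 323192181/15116 - 85*70 = 323192181/15116 - 1*5950 = 323192181/15116 - 5950 = 233251981/15116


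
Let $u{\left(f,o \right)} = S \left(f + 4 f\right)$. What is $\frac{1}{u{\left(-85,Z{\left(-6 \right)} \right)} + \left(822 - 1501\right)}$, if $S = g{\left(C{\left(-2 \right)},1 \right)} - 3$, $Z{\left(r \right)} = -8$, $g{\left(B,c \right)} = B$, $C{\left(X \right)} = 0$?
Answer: $\frac{1}{596} \approx 0.0016779$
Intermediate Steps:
$S = -3$ ($S = 0 - 3 = -3$)
$u{\left(f,o \right)} = - 15 f$ ($u{\left(f,o \right)} = - 3 \left(f + 4 f\right) = - 3 \cdot 5 f = - 15 f$)
$\frac{1}{u{\left(-85,Z{\left(-6 \right)} \right)} + \left(822 - 1501\right)} = \frac{1}{\left(-15\right) \left(-85\right) + \left(822 - 1501\right)} = \frac{1}{1275 + \left(822 - 1501\right)} = \frac{1}{1275 - 679} = \frac{1}{596}$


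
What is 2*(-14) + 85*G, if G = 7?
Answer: 567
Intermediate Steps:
2*(-14) + 85*G = 2*(-14) + 85*7 = -28 + 595 = 567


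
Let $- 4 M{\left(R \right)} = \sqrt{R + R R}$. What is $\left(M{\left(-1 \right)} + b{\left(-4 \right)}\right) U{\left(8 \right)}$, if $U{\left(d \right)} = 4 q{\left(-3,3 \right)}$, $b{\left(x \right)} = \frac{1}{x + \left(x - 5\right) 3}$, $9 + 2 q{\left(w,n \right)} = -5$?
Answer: $0$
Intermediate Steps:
$q{\left(w,n \right)} = -7$ ($q{\left(w,n \right)} = - \frac{9}{2} + \frac{1}{2} \left(-5\right) = - \frac{9}{2} - \frac{5}{2} = -7$)
$b{\left(x \right)} = \frac{1}{-15 + 4 x}$ ($b{\left(x \right)} = \frac{1}{x + \left(-5 + x\right) 3} = \frac{1}{x + \left(-15 + 3 x\right)} = \frac{1}{-15 + 4 x}$)
$M{\left(R \right)} = - \frac{\sqrt{R + R^{2}}}{4}$ ($M{\left(R \right)} = - \frac{\sqrt{R + R R}}{4} = - \frac{\sqrt{R + R^{2}}}{4}$)
$U{\left(d \right)} = -28$ ($U{\left(d \right)} = 4 \left(-7\right) = -28$)
$\left(M{\left(-1 \right)} + b{\left(-4 \right)}\right) U{\left(8 \right)} = \left(- \frac{\sqrt{- (1 - 1)}}{4} + \frac{1}{-15 + 4 \left(-4\right)}\right) \left(-28\right) = \left(- \frac{\sqrt{\left(-1\right) 0}}{4} + \frac{1}{-15 - 16}\right) \left(-28\right) = \left(- \frac{\sqrt{0}}{4} + \frac{1}{-31}\right) \left(-28\right) = \left(\left(- \frac{1}{4}\right) 0 - \frac{1}{31}\right) \left(-28\right) = \left(0 - \frac{1}{31}\right) \left(-28\right) = \left(- \frac{1}{31}\right) \left(-28\right) = \frac{28}{31}$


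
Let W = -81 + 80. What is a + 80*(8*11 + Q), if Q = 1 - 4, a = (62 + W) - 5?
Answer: 6856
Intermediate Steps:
W = -1
a = 56 (a = (62 - 1) - 5 = 61 - 5 = 56)
Q = -3
a + 80*(8*11 + Q) = 56 + 80*(8*11 - 3) = 56 + 80*(88 - 3) = 56 + 80*85 = 56 + 6800 = 6856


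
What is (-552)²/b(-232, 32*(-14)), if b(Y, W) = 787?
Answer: 304704/787 ≈ 387.17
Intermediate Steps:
(-552)²/b(-232, 32*(-14)) = (-552)²/787 = 304704*(1/787) = 304704/787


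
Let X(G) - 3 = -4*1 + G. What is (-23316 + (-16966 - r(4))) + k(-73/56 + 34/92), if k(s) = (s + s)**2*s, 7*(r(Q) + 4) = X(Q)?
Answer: -21517670677803/534179968 ≈ -40282.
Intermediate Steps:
X(G) = -1 + G (X(G) = 3 + (-4*1 + G) = 3 + (-4 + G) = -1 + G)
r(Q) = -29/7 + Q/7 (r(Q) = -4 + (-1 + Q)/7 = -4 + (-1/7 + Q/7) = -29/7 + Q/7)
k(s) = 4*s**3 (k(s) = (2*s)**2*s = (4*s**2)*s = 4*s**3)
(-23316 + (-16966 - r(4))) + k(-73/56 + 34/92) = (-23316 + (-16966 - (-29/7 + (1/7)*4))) + 4*(-73/56 + 34/92)**3 = (-23316 + (-16966 - (-29/7 + 4/7))) + 4*(-73*1/56 + 34*(1/92))**3 = (-23316 + (-16966 - 1*(-25/7))) + 4*(-73/56 + 17/46)**3 = (-23316 + (-16966 + 25/7)) + 4*(-1203/1288)**3 = (-23316 - 118737/7) + 4*(-1740992427/2136719872) = -281949/7 - 1740992427/534179968 = -21517670677803/534179968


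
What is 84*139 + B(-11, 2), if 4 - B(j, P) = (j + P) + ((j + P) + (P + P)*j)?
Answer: 11742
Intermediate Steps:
B(j, P) = 4 - 2*P - 2*j - 2*P*j (B(j, P) = 4 - ((j + P) + ((j + P) + (P + P)*j)) = 4 - ((P + j) + ((P + j) + (2*P)*j)) = 4 - ((P + j) + ((P + j) + 2*P*j)) = 4 - ((P + j) + (P + j + 2*P*j)) = 4 - (2*P + 2*j + 2*P*j) = 4 + (-2*P - 2*j - 2*P*j) = 4 - 2*P - 2*j - 2*P*j)
84*139 + B(-11, 2) = 84*139 + (4 - 2*2 - 2*(-11) - 2*2*(-11)) = 11676 + (4 - 4 + 22 + 44) = 11676 + 66 = 11742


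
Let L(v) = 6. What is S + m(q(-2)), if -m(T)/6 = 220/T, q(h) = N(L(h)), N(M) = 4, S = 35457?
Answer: 35127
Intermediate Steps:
q(h) = 4
m(T) = -1320/T
S + m(q(-2)) = 35457 - 1320/4 = 35457 - 1320*1/4 = 35457 - 330 = 35127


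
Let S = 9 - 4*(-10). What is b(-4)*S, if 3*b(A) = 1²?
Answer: 49/3 ≈ 16.333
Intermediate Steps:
b(A) = ⅓ (b(A) = (⅓)*1² = (⅓)*1 = ⅓)
S = 49 (S = 9 + 40 = 49)
b(-4)*S = (⅓)*49 = 49/3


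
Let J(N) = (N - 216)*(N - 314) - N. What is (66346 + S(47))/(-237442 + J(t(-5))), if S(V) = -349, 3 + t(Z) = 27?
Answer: -65997/181786 ≈ -0.36305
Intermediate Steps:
t(Z) = 24 (t(Z) = -3 + 27 = 24)
J(N) = -N + (-314 + N)*(-216 + N) (J(N) = (-216 + N)*(-314 + N) - N = (-314 + N)*(-216 + N) - N = -N + (-314 + N)*(-216 + N))
(66346 + S(47))/(-237442 + J(t(-5))) = (66346 - 349)/(-237442 + (67824 + 24² - 531*24)) = 65997/(-237442 + (67824 + 576 - 12744)) = 65997/(-237442 + 55656) = 65997/(-181786) = 65997*(-1/181786) = -65997/181786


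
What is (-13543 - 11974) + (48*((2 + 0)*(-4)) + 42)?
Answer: -25859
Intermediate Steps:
(-13543 - 11974) + (48*((2 + 0)*(-4)) + 42) = -25517 + (48*(2*(-4)) + 42) = -25517 + (48*(-8) + 42) = -25517 + (-384 + 42) = -25517 - 342 = -25859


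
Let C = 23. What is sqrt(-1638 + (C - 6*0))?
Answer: I*sqrt(1615) ≈ 40.187*I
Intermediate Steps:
sqrt(-1638 + (C - 6*0)) = sqrt(-1638 + (23 - 6*0)) = sqrt(-1638 + (23 + 0)) = sqrt(-1638 + 23) = sqrt(-1615) = I*sqrt(1615)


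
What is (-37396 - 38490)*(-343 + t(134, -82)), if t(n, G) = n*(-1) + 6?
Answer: 35742306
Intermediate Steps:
t(n, G) = 6 - n (t(n, G) = -n + 6 = 6 - n)
(-37396 - 38490)*(-343 + t(134, -82)) = (-37396 - 38490)*(-343 + (6 - 1*134)) = -75886*(-343 + (6 - 134)) = -75886*(-343 - 128) = -75886*(-471) = 35742306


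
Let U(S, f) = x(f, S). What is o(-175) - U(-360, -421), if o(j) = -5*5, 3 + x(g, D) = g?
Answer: 399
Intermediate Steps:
x(g, D) = -3 + g
U(S, f) = -3 + f
o(j) = -25
o(-175) - U(-360, -421) = -25 - (-3 - 421) = -25 - 1*(-424) = -25 + 424 = 399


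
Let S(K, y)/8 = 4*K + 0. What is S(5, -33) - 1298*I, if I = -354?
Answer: 459652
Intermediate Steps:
S(K, y) = 32*K (S(K, y) = 8*(4*K + 0) = 8*(4*K) = 32*K)
S(5, -33) - 1298*I = 32*5 - 1298*(-354) = 160 + 459492 = 459652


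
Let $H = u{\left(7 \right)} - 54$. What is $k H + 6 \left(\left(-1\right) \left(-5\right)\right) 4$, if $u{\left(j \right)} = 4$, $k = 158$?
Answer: $-7780$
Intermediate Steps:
$H = -50$ ($H = 4 - 54 = -50$)
$k H + 6 \left(\left(-1\right) \left(-5\right)\right) 4 = 158 \left(-50\right) + 6 \left(\left(-1\right) \left(-5\right)\right) 4 = -7900 + 6 \cdot 5 \cdot 4 = -7900 + 30 \cdot 4 = -7900 + 120 = -7780$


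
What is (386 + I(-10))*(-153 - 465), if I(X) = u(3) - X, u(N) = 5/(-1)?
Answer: -241638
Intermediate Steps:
u(N) = -5 (u(N) = 5*(-1) = -5)
I(X) = -5 - X
(386 + I(-10))*(-153 - 465) = (386 + (-5 - 1*(-10)))*(-153 - 465) = (386 + (-5 + 10))*(-618) = (386 + 5)*(-618) = 391*(-618) = -241638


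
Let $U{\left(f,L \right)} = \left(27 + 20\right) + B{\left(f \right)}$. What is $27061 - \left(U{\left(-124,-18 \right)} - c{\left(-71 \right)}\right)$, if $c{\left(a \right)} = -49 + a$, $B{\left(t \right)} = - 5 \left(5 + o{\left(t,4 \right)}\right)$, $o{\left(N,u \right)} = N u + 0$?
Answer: $24439$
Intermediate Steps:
$o{\left(N,u \right)} = N u$
$B{\left(t \right)} = -25 - 20 t$ ($B{\left(t \right)} = - 5 \left(5 + t 4\right) = - 5 \left(5 + 4 t\right) = -25 - 20 t$)
$U{\left(f,L \right)} = 22 - 20 f$ ($U{\left(f,L \right)} = \left(27 + 20\right) - \left(25 + 20 f\right) = 47 - \left(25 + 20 f\right) = 22 - 20 f$)
$27061 - \left(U{\left(-124,-18 \right)} - c{\left(-71 \right)}\right) = 27061 - \left(\left(22 - -2480\right) - \left(-49 - 71\right)\right) = 27061 - \left(\left(22 + 2480\right) - -120\right) = 27061 - \left(2502 + 120\right) = 27061 - 2622 = 24439$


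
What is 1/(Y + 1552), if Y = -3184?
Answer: -1/1632 ≈ -0.00061275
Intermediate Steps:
1/(Y + 1552) = 1/(-3184 + 1552) = 1/(-1632) = -1/1632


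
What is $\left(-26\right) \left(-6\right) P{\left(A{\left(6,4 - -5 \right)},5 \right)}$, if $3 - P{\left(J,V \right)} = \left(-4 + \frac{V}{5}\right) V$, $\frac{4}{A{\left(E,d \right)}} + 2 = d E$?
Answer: $2808$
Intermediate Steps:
$A{\left(E,d \right)} = \frac{4}{-2 + E d}$ ($A{\left(E,d \right)} = \frac{4}{-2 + d E} = \frac{4}{-2 + E d}$)
$P{\left(J,V \right)} = 3 - V \left(-4 + \frac{V}{5}\right)$ ($P{\left(J,V \right)} = 3 - \left(-4 + \frac{V}{5}\right) V = 3 - V \left(-4 + \frac{V}{5}\right)$)
$\left(-26\right) \left(-6\right) P{\left(A{\left(6,4 - -5 \right)},5 \right)} = \left(-26\right) \left(-6\right) \left(3 + 4 \cdot 5 - \frac{5^{2}}{5}\right) = 156 \left(3 + 20 - 5\right) = 156 \cdot 18 = 2808$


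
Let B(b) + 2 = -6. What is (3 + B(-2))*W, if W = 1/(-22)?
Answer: 5/22 ≈ 0.22727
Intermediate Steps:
W = -1/22 ≈ -0.045455
B(b) = -8 (B(b) = -2 - 6 = -8)
(3 + B(-2))*W = (3 - 8)*(-1/22) = -5*(-1/22) = 5/22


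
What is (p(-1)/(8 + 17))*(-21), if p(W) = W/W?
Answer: -21/25 ≈ -0.84000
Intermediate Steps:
p(W) = 1
(p(-1)/(8 + 17))*(-21) = (1/(8 + 17))*(-21) = (1/25)*(-21) = -21/25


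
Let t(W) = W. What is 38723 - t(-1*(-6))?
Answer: 38717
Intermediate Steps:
38723 - t(-1*(-6)) = 38723 - (-1)*(-6) = 38723 - 1*6 = 38723 - 6 = 38717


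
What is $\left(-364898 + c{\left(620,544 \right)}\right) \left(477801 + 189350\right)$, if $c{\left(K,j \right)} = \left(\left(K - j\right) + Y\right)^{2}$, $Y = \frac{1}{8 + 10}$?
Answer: $- \frac{77624880868441}{324} \approx -2.3958 \cdot 10^{11}$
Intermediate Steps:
$Y = \frac{1}{18} \approx 0.055556$
$c{\left(K,j \right)} = \left(\frac{1}{18} + K - j\right)^{2}$ ($c{\left(K,j \right)} = \left(\left(K - j\right) + \frac{1}{18}\right)^{2} = \left(\frac{1}{18} + K - j\right)^{2}$)
$\left(-364898 + c{\left(620,544 \right)}\right) \left(477801 + 189350\right) = \left(-364898 + \frac{\left(1 - 9792 + 18 \cdot 620\right)^{2}}{324}\right) \left(477801 + 189350\right) = \left(-364898 + \frac{\left(1 - 9792 + 11160\right)^{2}}{324}\right) 667151 = \left(-364898 + \frac{1369^{2}}{324}\right) 667151 = \left(-364898 + \frac{1}{324} \cdot 1874161\right) 667151 = \left(-364898 + \frac{1874161}{324}\right) 667151 = \left(- \frac{116352791}{324}\right) 667151 = - \frac{77624880868441}{324}$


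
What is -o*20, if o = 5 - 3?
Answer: -40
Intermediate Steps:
o = 2
-o*20 = -1*2*20 = -2*20 = -40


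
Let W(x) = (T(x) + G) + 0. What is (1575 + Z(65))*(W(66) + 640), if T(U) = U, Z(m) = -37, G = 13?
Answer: 1105822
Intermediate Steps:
W(x) = 13 + x (W(x) = (x + 13) + 0 = (13 + x) + 0 = 13 + x)
(1575 + Z(65))*(W(66) + 640) = (1575 - 37)*((13 + 66) + 640) = 1538*(79 + 640) = 1538*719 = 1105822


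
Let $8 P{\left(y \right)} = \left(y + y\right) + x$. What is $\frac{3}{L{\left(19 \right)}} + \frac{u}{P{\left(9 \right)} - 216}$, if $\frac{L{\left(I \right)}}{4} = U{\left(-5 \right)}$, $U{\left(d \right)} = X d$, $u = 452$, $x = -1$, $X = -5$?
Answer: $- \frac{356467}{171100} \approx -2.0834$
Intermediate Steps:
$U{\left(d \right)} = - 5 d$
$L{\left(I \right)} = 100$ ($L{\left(I \right)} = 4 \left(\left(-5\right) \left(-5\right)\right) = 4 \cdot 25 = 100$)
$P{\left(y \right)} = - \frac{1}{8} + \frac{y}{4}$ ($P{\left(y \right)} = \frac{\left(y + y\right) - 1}{8} = \frac{2 y - 1}{8} = \frac{-1 + 2 y}{8} = - \frac{1}{8} + \frac{y}{4}$)
$\frac{3}{L{\left(19 \right)}} + \frac{u}{P{\left(9 \right)} - 216} = \frac{3}{100} + \frac{452}{\left(- \frac{1}{8} + \frac{1}{4} \cdot 9\right) - 216} = 3 \cdot \frac{1}{100} + \frac{452}{\left(- \frac{1}{8} + \frac{9}{4}\right) - 216} = \frac{3}{100} + \frac{452}{\frac{17}{8} - 216} = \frac{3}{100} + \frac{452}{- \frac{1711}{8}} = \frac{3}{100} + 452 \left(- \frac{8}{1711}\right) = \frac{3}{100} - \frac{3616}{1711} = - \frac{356467}{171100}$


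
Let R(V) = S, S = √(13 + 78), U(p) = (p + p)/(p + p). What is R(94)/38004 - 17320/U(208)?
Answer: -17320 + √91/38004 ≈ -17320.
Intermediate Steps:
U(p) = 1 (U(p) = (2*p)/((2*p)) = (2*p)*(1/(2*p)) = 1)
S = √91 ≈ 9.5394
R(V) = √91
R(94)/38004 - 17320/U(208) = √91/38004 - 17320/1 = √91*(1/38004) - 17320*1 = √91/38004 - 17320 = -17320 + √91/38004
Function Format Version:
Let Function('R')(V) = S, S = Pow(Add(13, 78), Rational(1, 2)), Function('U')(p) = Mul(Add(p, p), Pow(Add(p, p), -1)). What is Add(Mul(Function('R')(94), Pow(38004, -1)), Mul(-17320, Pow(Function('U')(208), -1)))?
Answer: Add(-17320, Mul(Rational(1, 38004), Pow(91, Rational(1, 2)))) ≈ -17320.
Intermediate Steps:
Function('U')(p) = 1 (Function('U')(p) = Mul(Mul(2, p), Pow(Mul(2, p), -1)) = Mul(Mul(2, p), Mul(Rational(1, 2), Pow(p, -1))) = 1)
S = Pow(91, Rational(1, 2)) ≈ 9.5394
Function('R')(V) = Pow(91, Rational(1, 2))
Add(Mul(Function('R')(94), Pow(38004, -1)), Mul(-17320, Pow(Function('U')(208), -1))) = Add(Mul(Pow(91, Rational(1, 2)), Pow(38004, -1)), Mul(-17320, Pow(1, -1))) = Add(Mul(Pow(91, Rational(1, 2)), Rational(1, 38004)), Mul(-17320, 1)) = Add(Mul(Rational(1, 38004), Pow(91, Rational(1, 2))), -17320) = Add(-17320, Mul(Rational(1, 38004), Pow(91, Rational(1, 2))))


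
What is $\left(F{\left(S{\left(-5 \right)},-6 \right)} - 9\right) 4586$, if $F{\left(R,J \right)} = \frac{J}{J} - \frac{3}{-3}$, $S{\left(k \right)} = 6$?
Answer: $-32102$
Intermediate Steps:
$F{\left(R,J \right)} = 2$ ($F{\left(R,J \right)} = 1 - -1 = 1 + 1 = 2$)
$\left(F{\left(S{\left(-5 \right)},-6 \right)} - 9\right) 4586 = \left(2 - 9\right) 4586 = \left(-7\right) 4586 = -32102$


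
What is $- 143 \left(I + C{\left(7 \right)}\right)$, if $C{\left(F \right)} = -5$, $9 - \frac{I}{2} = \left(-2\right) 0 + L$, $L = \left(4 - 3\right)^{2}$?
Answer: $-1573$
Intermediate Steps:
$L = 1$ ($L = 1^{2} = 1$)
$I = 16$ ($I = 18 - 2 \left(\left(-2\right) 0 + 1\right) = 18 - 2 \left(0 + 1\right) = 18 - 2 = 16$)
$- 143 \left(I + C{\left(7 \right)}\right) = - 143 \left(16 - 5\right) = \left(-143\right) 11 = -1573$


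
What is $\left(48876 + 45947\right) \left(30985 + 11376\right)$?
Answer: $4016797103$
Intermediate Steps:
$\left(48876 + 45947\right) \left(30985 + 11376\right) = 94823 \cdot 42361 = 4016797103$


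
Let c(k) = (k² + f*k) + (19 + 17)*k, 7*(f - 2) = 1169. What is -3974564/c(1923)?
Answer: -993641/1023036 ≈ -0.97127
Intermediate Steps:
f = 169 (f = 2 + (⅐)*1169 = 2 + 167 = 169)
c(k) = k² + 205*k (c(k) = (k² + 169*k) + (19 + 17)*k = (k² + 169*k) + 36*k = k² + 205*k)
-3974564/c(1923) = -3974564*1/(1923*(205 + 1923)) = -3974564/(1923*2128) = -3974564/4092144 = -3974564*1/4092144 = -993641/1023036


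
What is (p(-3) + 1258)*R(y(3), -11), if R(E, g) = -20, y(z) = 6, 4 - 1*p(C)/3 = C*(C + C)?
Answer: -24320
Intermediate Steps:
p(C) = 12 - 6*C² (p(C) = 12 - 3*C*(C + C) = 12 - 3*C*2*C = 12 - 6*C²)
(p(-3) + 1258)*R(y(3), -11) = ((12 - 6*(-3)²) + 1258)*(-20) = ((12 - 6*9) + 1258)*(-20) = ((12 - 54) + 1258)*(-20) = (-42 + 1258)*(-20) = 1216*(-20) = -24320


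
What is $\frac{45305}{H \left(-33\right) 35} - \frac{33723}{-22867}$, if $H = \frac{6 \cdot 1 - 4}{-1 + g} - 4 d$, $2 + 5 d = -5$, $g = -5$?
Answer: $- \frac{830852426}{139099961} \approx -5.9731$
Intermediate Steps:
$d = - \frac{7}{5}$ ($d = - \frac{2}{5} + \frac{1}{5} \left(-5\right) = - \frac{2}{5} - 1 = - \frac{7}{5} \approx -1.4$)
$H = \frac{79}{15}$ ($H = \frac{6 \cdot 1 - 4}{-1 - 5} - - \frac{28}{5} = \frac{6 - 4}{-6} + \frac{28}{5} = 2 \left(- \frac{1}{6}\right) + \frac{28}{5} = - \frac{1}{3} + \frac{28}{5} = \frac{79}{15} \approx 5.2667$)
$\frac{45305}{H \left(-33\right) 35} - \frac{33723}{-22867} = \frac{45305}{\frac{79}{15} \left(-33\right) 35} - \frac{33723}{-22867} = \frac{45305}{\left(- \frac{869}{5}\right) 35} - - \frac{33723}{22867} = \frac{45305}{-6083} + \frac{33723}{22867} = 45305 \left(- \frac{1}{6083}\right) + \frac{33723}{22867} = - \frac{45305}{6083} + \frac{33723}{22867} = - \frac{830852426}{139099961}$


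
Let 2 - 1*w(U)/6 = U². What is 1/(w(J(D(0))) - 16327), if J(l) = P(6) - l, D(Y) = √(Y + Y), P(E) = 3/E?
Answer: -2/32633 ≈ -6.1288e-5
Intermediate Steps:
D(Y) = √2*√Y (D(Y) = √(2*Y) = √2*√Y)
J(l) = ½ - l (J(l) = 3/6 - l = 3*(⅙) - l = ½ - l)
w(U) = 12 - 6*U²
1/(w(J(D(0))) - 16327) = 1/((12 - 6*(½ - √2*√0)²) - 16327) = 1/((12 - 6*(½ - √2*0)²) - 16327) = 1/((12 - 6*(½ - 1*0)²) - 16327) = 1/((12 - 6*(½ + 0)²) - 16327) = 1/((12 - 6*(½)²) - 16327) = 1/((12 - 6*¼) - 16327) = 1/((12 - 3/2) - 16327) = 1/(21/2 - 16327) = 1/(-32633/2) = -2/32633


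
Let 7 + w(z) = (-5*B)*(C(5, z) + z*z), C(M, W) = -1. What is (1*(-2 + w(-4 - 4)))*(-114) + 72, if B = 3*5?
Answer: 539748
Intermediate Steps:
B = 15
w(z) = 68 - 75*z² (w(z) = -7 + (-5*15)*(-1 + z*z) = -7 - 75*(-1 + z²) = -7 + (75 - 75*z²) = 68 - 75*z²)
(1*(-2 + w(-4 - 4)))*(-114) + 72 = (1*(-2 + (68 - 75*(-4 - 4)²)))*(-114) + 72 = (1*(-2 + (68 - 75*(-8)²)))*(-114) + 72 = (1*(-2 + (68 - 75*64)))*(-114) + 72 = (1*(-2 + (68 - 4800)))*(-114) + 72 = (1*(-2 - 4732))*(-114) + 72 = (1*(-4734))*(-114) + 72 = -4734*(-114) + 72 = 539676 + 72 = 539748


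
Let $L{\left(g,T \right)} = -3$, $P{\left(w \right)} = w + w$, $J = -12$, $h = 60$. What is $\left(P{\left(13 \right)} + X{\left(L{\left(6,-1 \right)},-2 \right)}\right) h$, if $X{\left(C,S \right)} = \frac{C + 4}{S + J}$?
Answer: $\frac{10890}{7} \approx 1555.7$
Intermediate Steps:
$P{\left(w \right)} = 2 w$
$X{\left(C,S \right)} = \frac{4 + C}{-12 + S}$ ($X{\left(C,S \right)} = \frac{C + 4}{S - 12} = \frac{4 + C}{-12 + S}$)
$\left(P{\left(13 \right)} + X{\left(L{\left(6,-1 \right)},-2 \right)}\right) h = \left(2 \cdot 13 + \frac{4 - 3}{-12 - 2}\right) 60 = \left(26 + \frac{1}{-14} \cdot 1\right) 60 = \left(26 - \frac{1}{14}\right) 60 = \frac{363}{14} \cdot 60 = \frac{10890}{7}$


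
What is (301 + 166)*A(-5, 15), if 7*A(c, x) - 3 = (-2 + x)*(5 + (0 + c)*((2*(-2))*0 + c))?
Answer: 183531/7 ≈ 26219.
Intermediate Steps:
A(c, x) = 3/7 + (-2 + x)*(5 + c²)/7 (A(c, x) = 3/7 + ((-2 + x)*(5 + (0 + c)*((2*(-2))*0 + c)))/7 = 3/7 + ((-2 + x)*(5 + c*(-4*0 + c)))/7 = 3/7 + ((-2 + x)*(5 + c*(0 + c)))/7 = 3/7 + ((-2 + x)*(5 + c*c))/7 = 3/7 + ((-2 + x)*(5 + c²))/7 = 3/7 + (-2 + x)*(5 + c²)/7)
(301 + 166)*A(-5, 15) = (301 + 166)*(-1 - 2/7*(-5)² + (5/7)*15 + (⅐)*15*(-5)²) = 467*(-1 - 2/7*25 + 75/7 + (⅐)*15*25) = 467*(-1 - 50/7 + 75/7 + 375/7) = 467*(393/7) = 183531/7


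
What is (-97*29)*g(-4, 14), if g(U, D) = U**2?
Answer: -45008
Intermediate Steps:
(-97*29)*g(-4, 14) = -97*29*(-4)**2 = -2813*16 = -45008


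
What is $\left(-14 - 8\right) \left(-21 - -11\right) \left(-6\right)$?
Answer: $-1320$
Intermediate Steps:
$\left(-14 - 8\right) \left(-21 - -11\right) \left(-6\right) = \left(-14 - 8\right) \left(-21 + 11\right) \left(-6\right) = \left(-22\right) \left(-10\right) \left(-6\right) = 220 \left(-6\right) = -1320$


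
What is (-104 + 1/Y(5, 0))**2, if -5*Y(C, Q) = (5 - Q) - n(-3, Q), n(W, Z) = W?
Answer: 700569/64 ≈ 10946.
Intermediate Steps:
Y(C, Q) = -8/5 + Q/5 (Y(C, Q) = -((5 - Q) - 1*(-3))/5 = -((5 - Q) + 3)/5 = -(8 - Q)/5 = -8/5 + Q/5)
(-104 + 1/Y(5, 0))**2 = (-104 + 1/(-8/5 + (1/5)*0))**2 = (-104 + 1/(-8/5 + 0))**2 = (-104 + 1/(-8/5))**2 = (-104 - 5/8)**2 = (-837/8)**2 = 700569/64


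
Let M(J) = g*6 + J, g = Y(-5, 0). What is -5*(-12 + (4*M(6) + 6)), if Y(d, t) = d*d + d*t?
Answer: -3090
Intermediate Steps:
Y(d, t) = d² + d*t
g = 25 (g = -5*(-5 + 0) = -5*(-5) = 25)
M(J) = 150 + J (M(J) = 25*6 + J = 150 + J)
-5*(-12 + (4*M(6) + 6)) = -5*(-12 + (4*(150 + 6) + 6)) = -5*(-12 + (4*156 + 6)) = -5*(-12 + (624 + 6)) = -5*(-12 + 630) = -5*618 = -3090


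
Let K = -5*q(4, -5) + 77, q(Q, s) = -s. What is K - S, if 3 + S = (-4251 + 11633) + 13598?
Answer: -20925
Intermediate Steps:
K = 52 (K = -(-5)*(-5) + 77 = -5*5 + 77 = -25 + 77 = 52)
S = 20977 (S = -3 + ((-4251 + 11633) + 13598) = -3 + (7382 + 13598) = -3 + 20980 = 20977)
K - S = 52 - 1*20977 = 52 - 20977 = -20925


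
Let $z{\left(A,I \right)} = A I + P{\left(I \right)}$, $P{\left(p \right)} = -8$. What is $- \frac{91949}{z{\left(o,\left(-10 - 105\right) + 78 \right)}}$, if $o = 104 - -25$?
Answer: $\frac{91949}{4781} \approx 19.232$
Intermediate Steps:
$o = 129$ ($o = 104 + 25 = 129$)
$z{\left(A,I \right)} = -8 + A I$ ($z{\left(A,I \right)} = A I - 8 = -8 + A I$)
$- \frac{91949}{z{\left(o,\left(-10 - 105\right) + 78 \right)}} = - \frac{91949}{-8 + 129 \left(\left(-10 - 105\right) + 78\right)} = - \frac{91949}{-8 + 129 \left(-115 + 78\right)} = - \frac{91949}{-8 + 129 \left(-37\right)} = - \frac{91949}{-8 - 4773} = - \frac{91949}{-4781} = \left(-91949\right) \left(- \frac{1}{4781}\right) = \frac{91949}{4781}$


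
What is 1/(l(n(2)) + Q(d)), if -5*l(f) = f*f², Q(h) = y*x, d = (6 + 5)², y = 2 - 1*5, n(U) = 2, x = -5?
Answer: 5/67 ≈ 0.074627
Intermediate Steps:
y = -3 (y = 2 - 5 = -3)
d = 121 (d = 11² = 121)
Q(h) = 15 (Q(h) = -3*(-5) = 15)
l(f) = -f³/5 (l(f) = -f*f²/5 = -f³/5)
1/(l(n(2)) + Q(d)) = 1/(-⅕*2³ + 15) = 1/(-⅕*8 + 15) = 1/(-8/5 + 15) = 1/(67/5) = 5/67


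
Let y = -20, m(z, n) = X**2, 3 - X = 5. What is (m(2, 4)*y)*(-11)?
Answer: 880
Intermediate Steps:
X = -2 (X = 3 - 1*5 = 3 - 5 = -2)
m(z, n) = 4 (m(z, n) = (-2)**2 = 4)
(m(2, 4)*y)*(-11) = (4*(-20))*(-11) = -80*(-11) = 880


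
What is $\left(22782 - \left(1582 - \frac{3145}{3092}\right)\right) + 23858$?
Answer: $\frac{139322481}{3092} \approx 45059.0$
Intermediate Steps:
$\left(22782 - \left(1582 - \frac{3145}{3092}\right)\right) + 23858 = \left(22782 + \left(3145 \cdot \frac{1}{3092} - 1582\right)\right) + 23858 = \left(22782 + \left(\frac{3145}{3092} - 1582\right)\right) + 23858 = \left(22782 - \frac{4888399}{3092}\right) + 23858 = \frac{65553545}{3092} + 23858 = \frac{139322481}{3092}$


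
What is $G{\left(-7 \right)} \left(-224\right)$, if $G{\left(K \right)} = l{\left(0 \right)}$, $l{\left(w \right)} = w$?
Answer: $0$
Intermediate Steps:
$G{\left(K \right)} = 0$
$G{\left(-7 \right)} \left(-224\right) = 0 \left(-224\right) = 0$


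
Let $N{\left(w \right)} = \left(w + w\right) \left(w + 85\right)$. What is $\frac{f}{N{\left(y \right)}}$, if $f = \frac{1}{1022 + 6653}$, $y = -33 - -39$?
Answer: $\frac{1}{8381100} \approx 1.1932 \cdot 10^{-7}$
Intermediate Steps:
$y = 6$ ($y = -33 + 39 = 6$)
$N{\left(w \right)} = 2 w \left(85 + w\right)$
$f = \frac{1}{7675} \approx 0.00013029$
$\frac{f}{N{\left(y \right)}} = \frac{1}{7675 \cdot 2 \cdot 6 \left(85 + 6\right)} = \frac{1}{7675 \cdot 2 \cdot 6 \cdot 91} = \frac{1}{7675 \cdot 1092} = \frac{1}{7675} \cdot \frac{1}{1092} = \frac{1}{8381100}$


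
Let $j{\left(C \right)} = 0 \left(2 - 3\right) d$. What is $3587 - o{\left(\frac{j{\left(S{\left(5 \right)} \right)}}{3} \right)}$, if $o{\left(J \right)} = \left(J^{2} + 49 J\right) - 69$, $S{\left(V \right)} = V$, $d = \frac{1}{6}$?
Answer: $3656$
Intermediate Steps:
$d = \frac{1}{6} \approx 0.16667$
$j{\left(C \right)} = 0$ ($j{\left(C \right)} = 0 \left(2 - 3\right) \frac{1}{6} = 0 \left(-1\right) \frac{1}{6} = 0 \cdot \frac{1}{6} = 0$)
$o{\left(J \right)} = -69 + J^{2} + 49 J$
$3587 - o{\left(\frac{j{\left(S{\left(5 \right)} \right)}}{3} \right)} = 3587 - \left(-69 + \left(\frac{0}{3}\right)^{2} + 49 \cdot \frac{0}{3}\right) = 3587 - \left(-69 + \left(0 \cdot \frac{1}{3}\right)^{2} + 49 \cdot 0 \cdot \frac{1}{3}\right) = 3587 - \left(-69 + 0^{2} + 49 \cdot 0\right) = 3587 - \left(-69 + 0 + 0\right) = 3587 - -69 = 3587 + 69 = 3656$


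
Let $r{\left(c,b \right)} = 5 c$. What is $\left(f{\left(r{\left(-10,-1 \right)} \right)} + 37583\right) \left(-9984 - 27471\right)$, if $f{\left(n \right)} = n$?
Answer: $-1405798515$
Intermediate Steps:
$\left(f{\left(r{\left(-10,-1 \right)} \right)} + 37583\right) \left(-9984 - 27471\right) = \left(5 \left(-10\right) + 37583\right) \left(-9984 - 27471\right) = \left(-50 + 37583\right) \left(-37455\right) = 37533 \left(-37455\right) = -1405798515$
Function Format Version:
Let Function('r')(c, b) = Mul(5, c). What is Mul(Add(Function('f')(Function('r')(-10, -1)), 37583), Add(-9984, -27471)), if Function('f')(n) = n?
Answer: -1405798515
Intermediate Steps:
Mul(Add(Function('f')(Function('r')(-10, -1)), 37583), Add(-9984, -27471)) = Mul(Add(Mul(5, -10), 37583), Add(-9984, -27471)) = Mul(Add(-50, 37583), -37455) = Mul(37533, -37455) = -1405798515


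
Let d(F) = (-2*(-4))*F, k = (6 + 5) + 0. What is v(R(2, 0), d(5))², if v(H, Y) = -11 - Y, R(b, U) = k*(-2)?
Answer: 2601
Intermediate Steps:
k = 11 (k = 11 + 0 = 11)
d(F) = 8*F
R(b, U) = -22 (R(b, U) = 11*(-2) = -22)
v(R(2, 0), d(5))² = (-11 - 8*5)² = (-11 - 1*40)² = (-11 - 40)² = (-51)² = 2601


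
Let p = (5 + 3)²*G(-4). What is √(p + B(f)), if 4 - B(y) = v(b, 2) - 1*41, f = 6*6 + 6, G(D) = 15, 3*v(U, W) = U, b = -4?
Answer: √9057/3 ≈ 31.723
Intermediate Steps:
v(U, W) = U/3
f = 42 (f = 36 + 6 = 42)
B(y) = 139/3 (B(y) = 4 - ((⅓)*(-4) - 1*41) = 4 - (-4/3 - 41) = 4 - 1*(-127/3) = 4 + 127/3 = 139/3)
p = 960 (p = (5 + 3)²*15 = 8²*15 = 64*15 = 960)
√(p + B(f)) = √(960 + 139/3) = √(3019/3) = √9057/3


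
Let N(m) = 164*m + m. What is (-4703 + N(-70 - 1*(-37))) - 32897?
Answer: -43045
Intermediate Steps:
N(m) = 165*m
(-4703 + N(-70 - 1*(-37))) - 32897 = (-4703 + 165*(-70 - 1*(-37))) - 32897 = (-4703 + 165*(-70 + 37)) - 32897 = (-4703 + 165*(-33)) - 32897 = (-4703 - 5445) - 32897 = -10148 - 32897 = -43045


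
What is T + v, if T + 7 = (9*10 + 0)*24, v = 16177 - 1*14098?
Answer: 4232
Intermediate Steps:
v = 2079 (v = 16177 - 14098 = 2079)
T = 2153 (T = -7 + (9*10 + 0)*24 = -7 + (90 + 0)*24 = -7 + 90*24 = -7 + 2160 = 2153)
T + v = 2153 + 2079 = 4232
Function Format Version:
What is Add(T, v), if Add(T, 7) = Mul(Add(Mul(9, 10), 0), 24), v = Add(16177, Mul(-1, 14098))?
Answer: 4232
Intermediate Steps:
v = 2079 (v = Add(16177, -14098) = 2079)
T = 2153 (T = Add(-7, Mul(Add(Mul(9, 10), 0), 24)) = Add(-7, Mul(Add(90, 0), 24)) = Add(-7, Mul(90, 24)) = Add(-7, 2160) = 2153)
Add(T, v) = Add(2153, 2079) = 4232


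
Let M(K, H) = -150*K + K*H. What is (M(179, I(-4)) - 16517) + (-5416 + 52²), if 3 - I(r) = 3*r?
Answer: -43394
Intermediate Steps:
I(r) = 3 - 3*r
M(K, H) = -150*K + H*K
(M(179, I(-4)) - 16517) + (-5416 + 52²) = (179*(-150 + (3 - 3*(-4))) - 16517) + (-5416 + 52²) = (179*(-150 + (3 + 12)) - 16517) + (-5416 + 2704) = (179*(-150 + 15) - 16517) - 2712 = (179*(-135) - 16517) - 2712 = (-24165 - 16517) - 2712 = -40682 - 2712 = -43394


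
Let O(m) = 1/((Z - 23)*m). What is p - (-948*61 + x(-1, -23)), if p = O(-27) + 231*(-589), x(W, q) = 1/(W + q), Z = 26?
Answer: -50693669/648 ≈ -78231.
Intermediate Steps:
O(m) = 1/(3*m) (O(m) = 1/((26 - 23)*m) = 1/(3*m))
p = -11020780/81 (p = (⅓)/(-27) + 231*(-589) = (⅓)*(-1/27) - 136059 = -1/81 - 136059 = -11020780/81 ≈ -1.3606e+5)
p - (-948*61 + x(-1, -23)) = -11020780/81 - (-948*61 + 1/(-1 - 23)) = -11020780/81 - (-57828 + 1/(-24)) = -11020780/81 - (-57828 - 1/24) = -11020780/81 - 1*(-1387873/24) = -11020780/81 + 1387873/24 = -50693669/648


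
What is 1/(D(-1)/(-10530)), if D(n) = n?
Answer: 10530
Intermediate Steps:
1/(D(-1)/(-10530)) = 1/(-1/(-10530)) = 1/(-1*(-1/10530)) = 1/(1/10530) = 10530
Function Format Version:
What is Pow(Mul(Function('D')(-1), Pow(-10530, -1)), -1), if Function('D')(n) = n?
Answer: 10530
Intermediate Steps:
Pow(Mul(Function('D')(-1), Pow(-10530, -1)), -1) = Pow(Mul(-1, Pow(-10530, -1)), -1) = Pow(Mul(-1, Rational(-1, 10530)), -1) = Pow(Rational(1, 10530), -1) = 10530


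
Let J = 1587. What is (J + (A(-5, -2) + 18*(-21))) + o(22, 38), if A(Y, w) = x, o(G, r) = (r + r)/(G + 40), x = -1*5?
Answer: 37362/31 ≈ 1205.2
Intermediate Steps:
x = -5
o(G, r) = 2*r/(40 + G) (o(G, r) = (2*r)/(40 + G) = 2*r/(40 + G))
A(Y, w) = -5
(J + (A(-5, -2) + 18*(-21))) + o(22, 38) = (1587 + (-5 + 18*(-21))) + 2*38/(40 + 22) = (1587 + (-5 - 378)) + 2*38/62 = (1587 - 383) + 2*38*(1/62) = 1204 + 38/31 = 37362/31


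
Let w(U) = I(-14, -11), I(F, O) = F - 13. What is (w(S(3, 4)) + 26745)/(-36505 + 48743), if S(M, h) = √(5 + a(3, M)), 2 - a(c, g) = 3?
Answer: 13359/6119 ≈ 2.1832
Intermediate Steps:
a(c, g) = -1 (a(c, g) = 2 - 1*3 = 2 - 3 = -1)
I(F, O) = -13 + F
S(M, h) = 2 (S(M, h) = √(5 - 1) = √4 = 2)
w(U) = -27 (w(U) = -13 - 14 = -27)
(w(S(3, 4)) + 26745)/(-36505 + 48743) = (-27 + 26745)/(-36505 + 48743) = 26718/12238 = 26718*(1/12238) = 13359/6119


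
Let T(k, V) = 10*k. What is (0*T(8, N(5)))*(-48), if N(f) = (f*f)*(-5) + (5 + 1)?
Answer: 0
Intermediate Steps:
N(f) = 6 - 5*f² (N(f) = f²*(-5) + 6 = -5*f² + 6 = 6 - 5*f²)
(0*T(8, N(5)))*(-48) = (0*(10*8))*(-48) = (0*80)*(-48) = 0*(-48) = 0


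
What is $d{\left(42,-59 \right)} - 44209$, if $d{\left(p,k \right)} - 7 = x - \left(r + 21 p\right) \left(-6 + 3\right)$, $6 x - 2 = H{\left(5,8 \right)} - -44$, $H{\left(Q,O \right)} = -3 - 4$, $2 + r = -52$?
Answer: $- \frac{83423}{2} \approx -41712.0$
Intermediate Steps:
$r = -54$ ($r = -2 - 52 = -54$)
$H{\left(Q,O \right)} = -7$ ($H{\left(Q,O \right)} = -3 - 4 = -7$)
$x = \frac{13}{2}$ ($x = \frac{1}{3} + \frac{-7 - -44}{6} = \frac{1}{3} + \frac{-7 + 44}{6} = \frac{1}{3} + \frac{1}{6} \cdot 37 = \frac{1}{3} + \frac{37}{6} = \frac{13}{2} \approx 6.5$)
$d{\left(p,k \right)} = - \frac{297}{2} + 63 p$ ($d{\left(p,k \right)} = 7 - \left(- \frac{13}{2} + \left(-54 + 21 p\right) \left(-6 + 3\right)\right) = 7 - \left(- \frac{13}{2} + \left(-54 + 21 p\right) \left(-3\right)\right) = 7 - \left(\frac{311}{2} - 63 p\right) = 7 + \left(\frac{13}{2} + \left(-162 + 63 p\right)\right) = 7 + \left(- \frac{311}{2} + 63 p\right) = - \frac{297}{2} + 63 p$)
$d{\left(42,-59 \right)} - 44209 = \left(- \frac{297}{2} + 63 \cdot 42\right) - 44209 = \left(- \frac{297}{2} + 2646\right) - 44209 = \frac{4995}{2} - 44209 = - \frac{83423}{2}$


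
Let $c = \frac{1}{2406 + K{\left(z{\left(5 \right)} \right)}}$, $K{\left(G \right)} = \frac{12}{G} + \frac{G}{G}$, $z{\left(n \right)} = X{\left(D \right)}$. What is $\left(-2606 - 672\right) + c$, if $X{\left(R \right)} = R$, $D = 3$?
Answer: $- \frac{7903257}{2411} \approx -3278.0$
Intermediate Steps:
$z{\left(n \right)} = 3$
$K{\left(G \right)} = 1 + \frac{12}{G}$ ($K{\left(G \right)} = \frac{12}{G} + 1 = 1 + \frac{12}{G}$)
$c = \frac{1}{2411}$ ($c = \frac{1}{2406 + \frac{12 + 3}{3}} = \frac{1}{2406 + \frac{1}{3} \cdot 15} = \frac{1}{2406 + 5} = \frac{1}{2411} \approx 0.00041477$)
$\left(-2606 - 672\right) + c = \left(-2606 - 672\right) + \frac{1}{2411} = -3278 + \frac{1}{2411} = - \frac{7903257}{2411}$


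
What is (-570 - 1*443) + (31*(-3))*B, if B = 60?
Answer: -6593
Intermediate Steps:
(-570 - 1*443) + (31*(-3))*B = (-570 - 1*443) + (31*(-3))*60 = (-570 - 443) - 93*60 = -1013 - 5580 = -6593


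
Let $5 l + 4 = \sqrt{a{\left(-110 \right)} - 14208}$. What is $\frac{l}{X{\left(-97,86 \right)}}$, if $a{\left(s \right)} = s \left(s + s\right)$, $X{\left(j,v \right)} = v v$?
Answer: $- \frac{1}{9245} + \frac{\sqrt{2498}}{18490} \approx 0.0025949$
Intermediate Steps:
$X{\left(j,v \right)} = v^{2}$
$a{\left(s \right)} = 2 s^{2}$ ($a{\left(s \right)} = s 2 s = 2 s^{2}$)
$l = - \frac{4}{5} + \frac{2 \sqrt{2498}}{5}$ ($l = - \frac{4}{5} + \frac{\sqrt{2 \left(-110\right)^{2} - 14208}}{5} = - \frac{4}{5} + \frac{\sqrt{2 \cdot 12100 - 14208}}{5} = - \frac{4}{5} + \frac{\sqrt{24200 - 14208}}{5} = - \frac{4}{5} + \frac{\sqrt{9992}}{5} = - \frac{4}{5} + \frac{2 \sqrt{2498}}{5} \approx 19.192$)
$\frac{l}{X{\left(-97,86 \right)}} = \frac{- \frac{4}{5} + \frac{2 \sqrt{2498}}{5}}{86^{2}} = \frac{- \frac{4}{5} + \frac{2 \sqrt{2498}}{5}}{7396} = \left(- \frac{4}{5} + \frac{2 \sqrt{2498}}{5}\right) \frac{1}{7396} = - \frac{1}{9245} + \frac{\sqrt{2498}}{18490}$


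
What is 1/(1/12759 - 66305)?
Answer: -12759/845985494 ≈ -1.5082e-5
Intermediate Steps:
1/(1/12759 - 66305) = 1/(-845985494/12759) = -12759/845985494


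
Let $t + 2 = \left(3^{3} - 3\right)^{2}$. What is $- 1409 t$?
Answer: $-808766$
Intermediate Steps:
$t = 574$ ($t = -2 + \left(3^{3} - 3\right)^{2} = -2 + \left(27 - 3\right)^{2} = -2 + 24^{2} = -2 + 576 = 574$)
$- 1409 t = \left(-1409\right) 574 = -808766$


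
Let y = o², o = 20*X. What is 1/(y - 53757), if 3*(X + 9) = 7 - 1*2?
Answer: -9/290213 ≈ -3.1012e-5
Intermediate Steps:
X = -22/3 (X = -9 + (7 - 1*2)/3 = -9 + (7 - 2)/3 = -9 + (⅓)*5 = -9 + 5/3 = -22/3 ≈ -7.3333)
o = -440/3 (o = 20*(-22/3) = -440/3 ≈ -146.67)
y = 193600/9 (y = (-440/3)² = 193600/9 ≈ 21511.)
1/(y - 53757) = 1/(193600/9 - 53757) = 1/(-290213/9) = -9/290213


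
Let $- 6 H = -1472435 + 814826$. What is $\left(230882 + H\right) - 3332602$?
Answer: $- \frac{5984237}{2} \approx -2.9921 \cdot 10^{6}$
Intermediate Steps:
$H = \frac{219203}{2}$ ($H = - \frac{-1472435 + 814826}{6} = \left(- \frac{1}{6}\right) \left(-657609\right) = \frac{219203}{2} \approx 1.096 \cdot 10^{5}$)
$\left(230882 + H\right) - 3332602 = \left(230882 + \frac{219203}{2}\right) - 3332602 = \frac{680967}{2} - 3332602 = - \frac{5984237}{2}$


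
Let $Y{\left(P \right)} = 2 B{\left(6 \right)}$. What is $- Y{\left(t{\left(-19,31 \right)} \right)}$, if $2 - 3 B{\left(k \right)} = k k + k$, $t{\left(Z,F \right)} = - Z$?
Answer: $\frac{80}{3} \approx 26.667$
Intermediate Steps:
$B{\left(k \right)} = \frac{2}{3} - \frac{k}{3} - \frac{k^{2}}{3}$ ($B{\left(k \right)} = \frac{2}{3} - \frac{k k + k}{3} = \frac{2}{3} - \frac{k^{2} + k}{3} = \frac{2}{3} - \frac{k + k^{2}}{3} = \frac{2}{3} - \left(\frac{k}{3} + \frac{k^{2}}{3}\right) = \frac{2}{3} - \frac{k}{3} - \frac{k^{2}}{3}$)
$Y{\left(P \right)} = - \frac{80}{3}$ ($Y{\left(P \right)} = 2 \left(\frac{2}{3} - 2 - \frac{6^{2}}{3}\right) = 2 \left(\frac{2}{3} - 2 - 12\right) = 2 \left(- \frac{40}{3}\right) = - \frac{80}{3}$)
$- Y{\left(t{\left(-19,31 \right)} \right)} = \left(-1\right) \left(- \frac{80}{3}\right) = \frac{80}{3}$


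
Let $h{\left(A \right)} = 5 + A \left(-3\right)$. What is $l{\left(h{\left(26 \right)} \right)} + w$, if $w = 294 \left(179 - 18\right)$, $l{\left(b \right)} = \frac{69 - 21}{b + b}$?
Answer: $\frac{3455358}{73} \approx 47334.0$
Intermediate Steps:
$h{\left(A \right)} = 5 - 3 A$
$l{\left(b \right)} = \frac{24}{b}$ ($l{\left(b \right)} = \frac{48}{2 b} = 48 \frac{1}{2 b} = \frac{24}{b}$)
$w = 47334$ ($w = 294 \cdot 161 = 47334$)
$l{\left(h{\left(26 \right)} \right)} + w = \frac{24}{5 - 78} + 47334 = \frac{24}{-73} + 47334 = 24 \left(- \frac{1}{73}\right) + 47334 = - \frac{24}{73} + 47334 = \frac{3455358}{73}$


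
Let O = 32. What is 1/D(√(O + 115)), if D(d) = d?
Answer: √3/21 ≈ 0.082479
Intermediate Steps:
1/D(√(O + 115)) = 1/(√(32 + 115)) = 1/(√147) = 1/(7*√3) = √3/21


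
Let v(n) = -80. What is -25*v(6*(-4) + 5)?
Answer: 2000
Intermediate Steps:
-25*v(6*(-4) + 5) = -25*(-80) = 2000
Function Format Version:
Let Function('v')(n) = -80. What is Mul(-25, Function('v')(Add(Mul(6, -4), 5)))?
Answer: 2000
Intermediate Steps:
Mul(-25, Function('v')(Add(Mul(6, -4), 5))) = Mul(-25, -80) = 2000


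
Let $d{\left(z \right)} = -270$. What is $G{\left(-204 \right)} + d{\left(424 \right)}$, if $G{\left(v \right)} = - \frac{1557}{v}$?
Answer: $- \frac{17841}{68} \approx -262.37$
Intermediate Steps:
$G{\left(-204 \right)} + d{\left(424 \right)} = - \frac{1557}{-204} - 270 = \left(-1557\right) \left(- \frac{1}{204}\right) - 270 = \frac{519}{68} - 270 = - \frac{17841}{68}$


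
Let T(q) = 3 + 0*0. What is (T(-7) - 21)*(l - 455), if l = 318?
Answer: 2466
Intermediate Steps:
T(q) = 3 (T(q) = 3 + 0 = 3)
(T(-7) - 21)*(l - 455) = (3 - 21)*(318 - 455) = -18*(-137) = 2466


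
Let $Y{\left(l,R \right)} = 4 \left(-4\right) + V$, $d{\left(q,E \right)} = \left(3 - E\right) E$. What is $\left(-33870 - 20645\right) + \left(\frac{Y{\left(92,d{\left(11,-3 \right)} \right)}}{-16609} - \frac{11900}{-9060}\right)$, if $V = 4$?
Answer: $- \frac{410154266864}{7523877} \approx -54514.0$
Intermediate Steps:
$d{\left(q,E \right)} = E \left(3 - E\right)$
$Y{\left(l,R \right)} = -12$ ($Y{\left(l,R \right)} = 4 \left(-4\right) + 4 = -16 + 4 = -12$)
$\left(-33870 - 20645\right) + \left(\frac{Y{\left(92,d{\left(11,-3 \right)} \right)}}{-16609} - \frac{11900}{-9060}\right) = \left(-33870 - 20645\right) - \left(- \frac{595}{453} - \frac{12}{16609}\right) = -54515 - - \frac{9887791}{7523877} = -54515 + \left(\frac{12}{16609} + \frac{595}{453}\right) = -54515 + \frac{9887791}{7523877} = - \frac{410154266864}{7523877}$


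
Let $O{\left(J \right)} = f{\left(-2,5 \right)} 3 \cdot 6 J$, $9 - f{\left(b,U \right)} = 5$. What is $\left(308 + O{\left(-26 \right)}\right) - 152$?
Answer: $-1716$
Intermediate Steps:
$f{\left(b,U \right)} = 4$ ($f{\left(b,U \right)} = 9 - 5 = 4$)
$O{\left(J \right)} = 72 J$ ($O{\left(J \right)} = 4 \cdot 3 \cdot 6 J = 4 \cdot 18 J = 72 J$)
$\left(308 + O{\left(-26 \right)}\right) - 152 = \left(308 + 72 \left(-26\right)\right) - 152 = \left(308 - 1872\right) - 152 = -1564 - 152 = -1716$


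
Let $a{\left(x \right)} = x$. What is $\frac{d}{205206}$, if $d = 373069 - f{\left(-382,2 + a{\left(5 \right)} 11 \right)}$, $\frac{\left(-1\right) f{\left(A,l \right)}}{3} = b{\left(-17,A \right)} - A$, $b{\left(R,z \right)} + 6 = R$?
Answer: $\frac{187073}{102603} \approx 1.8233$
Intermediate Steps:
$b{\left(R,z \right)} = -6 + R$
$f{\left(A,l \right)} = 69 + 3 A$ ($f{\left(A,l \right)} = - 3 \left(\left(-6 - 17\right) - A\right) = - 3 \left(-23 - A\right) = 69 + 3 A$)
$d = 374146$ ($d = 373069 - \left(69 + 3 \left(-382\right)\right) = 373069 - \left(69 - 1146\right) = 373069 - -1077 = 373069 + 1077 = 374146$)
$\frac{d}{205206} = \frac{374146}{205206} = 374146 \cdot \frac{1}{205206} = \frac{187073}{102603}$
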